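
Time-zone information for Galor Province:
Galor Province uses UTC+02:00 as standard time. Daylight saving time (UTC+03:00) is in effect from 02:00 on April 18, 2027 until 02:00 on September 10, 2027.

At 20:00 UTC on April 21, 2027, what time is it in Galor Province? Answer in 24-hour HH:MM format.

23:00

At the standard offset (UTC+02:00), 20:00 UTC + 2h = 22:00 Galor Province standard time.
The standard-time date in Galor Province, April 21, 2027, falls between 18 April and 10 September, so daylight saving is in effect and Galor Province is at UTC+03:00.
20:00 UTC + 3h = 23:00 local.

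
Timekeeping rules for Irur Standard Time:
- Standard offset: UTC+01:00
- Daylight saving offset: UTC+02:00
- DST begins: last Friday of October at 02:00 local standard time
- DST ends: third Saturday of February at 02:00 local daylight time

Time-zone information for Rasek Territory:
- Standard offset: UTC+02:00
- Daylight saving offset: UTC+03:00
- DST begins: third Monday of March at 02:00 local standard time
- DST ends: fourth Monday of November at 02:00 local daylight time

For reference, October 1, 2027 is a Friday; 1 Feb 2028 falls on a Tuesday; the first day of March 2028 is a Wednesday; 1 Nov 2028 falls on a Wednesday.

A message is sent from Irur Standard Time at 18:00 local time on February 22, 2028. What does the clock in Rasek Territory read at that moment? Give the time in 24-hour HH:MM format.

1 October 2027 is a Friday, so Fridays fall on 1, 8, 15, 22, 29; the last is October 29.
1 February 2028 is a Tuesday, so the first Saturday is February 5 and the third is February 19.
February 22, 2028 does not fall between 29 October 2027 and 19 February 2028, so daylight saving is not in effect and Irur Standard Time is at UTC+01:00.
18:00 Irur Standard Time − 1h = 17:00 UTC.
1 March 2028 is a Wednesday, so the first Monday is March 6 and the third is March 20.
1 November 2028 is a Wednesday, so the first Monday is November 6 and the fourth is November 27.
At the standard offset (UTC+02:00), 17:00 UTC + 2h = 19:00 Rasek Territory standard time.
The standard-time date in Rasek Territory, February 22, 2028, is outside the daylight-saving period (20 March – 27 November), so Rasek Territory is on standard time, UTC+02:00.
17:00 UTC + 2h = 19:00 Rasek Territory.

19:00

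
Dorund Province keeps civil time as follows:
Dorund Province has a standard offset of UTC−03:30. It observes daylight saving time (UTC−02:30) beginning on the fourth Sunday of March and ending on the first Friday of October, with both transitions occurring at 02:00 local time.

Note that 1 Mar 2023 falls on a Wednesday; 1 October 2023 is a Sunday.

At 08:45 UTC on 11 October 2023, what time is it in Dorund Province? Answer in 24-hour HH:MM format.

1 March 2023 is a Wednesday, so the first Sunday is March 5 and the fourth is March 26.
1 October 2023 is a Sunday, so the first Friday is October 6.
At the standard offset (UTC−03:30), 08:45 UTC − 3h30m = 05:15 Dorund Province standard time.
The standard-time date in Dorund Province, 11 October 2023, is outside the daylight-saving period (26 March – 6 October), so Dorund Province is on standard time, UTC−03:30.
08:45 UTC − 3h30m = 05:15 local.

05:15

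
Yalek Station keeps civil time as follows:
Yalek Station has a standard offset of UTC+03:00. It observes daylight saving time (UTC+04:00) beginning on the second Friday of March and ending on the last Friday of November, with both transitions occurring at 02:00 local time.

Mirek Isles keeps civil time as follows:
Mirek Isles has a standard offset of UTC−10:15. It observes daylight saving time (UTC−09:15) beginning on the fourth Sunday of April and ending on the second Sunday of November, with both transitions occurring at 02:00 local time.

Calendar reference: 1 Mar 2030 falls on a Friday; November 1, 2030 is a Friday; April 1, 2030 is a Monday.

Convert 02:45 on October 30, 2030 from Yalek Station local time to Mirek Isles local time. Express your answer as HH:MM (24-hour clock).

13:30

1 March 2030 is a Friday, so the first Friday is March 1 and the second is March 8.
1 November 2030 is a Friday, so Fridays fall on 1, 8, 15, 22, 29; the last is November 29.
Daylight saving runs 8 March – 29 November; October 30, 2030 is inside that window, so Yalek Station is at UTC+04:00.
02:45 Yalek Station − 4h = 22:45 UTC (rolling into the previous day, 29 October 2030).
1 April 2030 is a Monday, so the first Sunday is April 7 and the fourth is April 28.
1 November 2030 is a Friday, so the first Sunday is November 3 and the second is November 10.
At the standard offset (UTC−10:15), 22:45 UTC − 10h15m = 12:30 Mirek Isles standard time.
The standard-time date in Mirek Isles, October 29, 2030, lies within the daylight-saving period (28 April – 10 November), so Mirek Isles is on daylight time, UTC−09:15.
22:45 UTC − 9h15m = 13:30 Mirek Isles.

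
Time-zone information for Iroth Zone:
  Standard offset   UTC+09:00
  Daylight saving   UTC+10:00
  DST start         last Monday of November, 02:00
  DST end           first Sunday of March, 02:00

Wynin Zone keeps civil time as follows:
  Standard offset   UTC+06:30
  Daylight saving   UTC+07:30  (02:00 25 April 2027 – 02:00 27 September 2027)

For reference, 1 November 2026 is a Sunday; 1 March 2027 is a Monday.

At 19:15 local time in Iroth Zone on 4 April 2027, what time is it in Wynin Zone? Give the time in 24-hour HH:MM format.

1 November 2026 is a Sunday, so Mondays fall on 2, 9, 16, 23, 30; the last is November 30.
1 March 2027 is a Monday, so the first Sunday is March 7.
4 April 2027 does not fall between 30 November 2026 and 7 March 2027, so daylight saving is not in effect and Iroth Zone is at UTC+09:00.
19:15 Iroth Zone − 9h = 10:15 UTC.
At the standard offset (UTC+06:30), 10:15 UTC + 6h30m = 16:45 Wynin Zone standard time.
The standard-time date in Wynin Zone, 4 April 2027, is outside the daylight-saving period (25 April – 27 September), so Wynin Zone is on standard time, UTC+06:30.
10:15 UTC + 6h30m = 16:45 Wynin Zone.

16:45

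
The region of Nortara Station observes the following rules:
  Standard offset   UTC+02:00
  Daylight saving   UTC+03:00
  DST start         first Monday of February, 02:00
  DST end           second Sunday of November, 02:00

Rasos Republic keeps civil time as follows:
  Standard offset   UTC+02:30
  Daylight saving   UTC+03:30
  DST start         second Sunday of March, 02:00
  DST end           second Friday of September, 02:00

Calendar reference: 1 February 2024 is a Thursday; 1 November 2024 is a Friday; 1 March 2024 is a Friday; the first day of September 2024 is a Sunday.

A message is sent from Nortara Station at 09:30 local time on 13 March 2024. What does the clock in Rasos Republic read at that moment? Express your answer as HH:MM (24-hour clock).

10:00

1 February 2024 is a Thursday, so the first Monday is February 5.
1 November 2024 is a Friday, so the first Sunday is November 3 and the second is November 10.
13 March 2024 lies within the daylight-saving period (5 February – 10 November), so Nortara Station is on daylight time, UTC+03:00.
09:30 Nortara Station − 3h = 06:30 UTC.
1 March 2024 is a Friday, so the first Sunday is March 3 and the second is March 10.
1 September 2024 is a Sunday, so the first Friday is September 6 and the second is September 13.
At the standard offset (UTC+02:30), 06:30 UTC + 2h30m = 09:00 Rasos Republic standard time.
Daylight saving runs 10 March – 13 September; the standard-time date in Rasos Republic, 13 March 2024, is inside that window, so Rasos Republic is at UTC+03:30.
06:30 UTC + 3h30m = 10:00 Rasos Republic.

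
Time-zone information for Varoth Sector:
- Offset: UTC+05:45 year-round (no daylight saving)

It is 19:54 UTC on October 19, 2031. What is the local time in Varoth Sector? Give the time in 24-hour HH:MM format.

Varoth Sector stays on UTC+05:45 all year.
19:54 UTC + 5h45m = 01:39 local (rolling into the next day, 20 October 2031).

01:39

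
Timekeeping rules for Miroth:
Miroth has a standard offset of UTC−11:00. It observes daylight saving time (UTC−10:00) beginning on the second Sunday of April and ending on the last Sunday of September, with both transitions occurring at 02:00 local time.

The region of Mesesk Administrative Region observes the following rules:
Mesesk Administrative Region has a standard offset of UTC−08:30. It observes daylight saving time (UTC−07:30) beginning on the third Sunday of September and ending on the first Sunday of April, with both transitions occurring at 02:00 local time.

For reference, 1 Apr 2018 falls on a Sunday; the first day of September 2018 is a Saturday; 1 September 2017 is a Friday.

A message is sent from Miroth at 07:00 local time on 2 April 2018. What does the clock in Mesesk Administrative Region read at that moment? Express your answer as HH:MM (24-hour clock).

09:30

1 April 2018 is a Sunday, so the first Sunday is April 1 and the second is April 8.
1 September 2018 is a Saturday, so Sundays fall on 2, 9, 16, 23, 30; the last is September 30.
Daylight saving runs 8 April – 30 September; 2 April 2018 is outside that window, so Miroth is on standard time at UTC−11:00.
07:00 Miroth + 11h = 18:00 UTC.
1 September 2017 is a Friday, so the first Sunday is September 3 and the third is September 17.
1 April 2018 is a Sunday, so the first Sunday is April 1.
At the standard offset (UTC−08:30), 18:00 UTC − 8h30m = 09:30 Mesesk Administrative Region standard time.
Daylight saving runs 17 September 2017 – 1 April 2018; the standard-time date in Mesesk Administrative Region, 2 April 2018, is outside that window, so Mesesk Administrative Region is on standard time at UTC−08:30.
18:00 UTC − 8h30m = 09:30 Mesesk Administrative Region.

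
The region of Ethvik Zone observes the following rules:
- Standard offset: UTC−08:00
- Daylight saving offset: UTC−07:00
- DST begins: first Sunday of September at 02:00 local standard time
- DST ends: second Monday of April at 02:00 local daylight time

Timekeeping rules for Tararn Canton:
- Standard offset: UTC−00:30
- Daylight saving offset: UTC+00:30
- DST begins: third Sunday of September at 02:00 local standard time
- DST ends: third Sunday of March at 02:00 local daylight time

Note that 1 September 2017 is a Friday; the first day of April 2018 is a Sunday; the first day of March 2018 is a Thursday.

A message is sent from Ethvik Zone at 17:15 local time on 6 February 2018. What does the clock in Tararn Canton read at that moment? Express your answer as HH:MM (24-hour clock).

00:45

1 September 2017 is a Friday, so the first Sunday is September 3.
1 April 2018 is a Sunday, so the first Monday is April 2 and the second is April 9.
6 February 2018 lies within the daylight-saving period (3 September 2017 – 9 April 2018), so Ethvik Zone is on daylight time, UTC−07:00.
17:15 Ethvik Zone + 7h = 00:15 UTC (rolling into the next day, 7 February 2018).
1 September 2017 is a Friday, so the first Sunday is September 3 and the third is September 17.
1 March 2018 is a Thursday, so the first Sunday is March 4 and the third is March 18.
At the standard offset (UTC−00:30), 00:15 UTC − 0h30m = 23:45 Tararn Canton standard time (rolling into the previous day, 6 February 2018).
Daylight saving runs 17 September 2017 – 18 March 2018; the standard-time date in Tararn Canton, 6 February 2018, is inside that window, so Tararn Canton is at UTC+00:30.
00:15 UTC + 0h30m = 00:45 Tararn Canton.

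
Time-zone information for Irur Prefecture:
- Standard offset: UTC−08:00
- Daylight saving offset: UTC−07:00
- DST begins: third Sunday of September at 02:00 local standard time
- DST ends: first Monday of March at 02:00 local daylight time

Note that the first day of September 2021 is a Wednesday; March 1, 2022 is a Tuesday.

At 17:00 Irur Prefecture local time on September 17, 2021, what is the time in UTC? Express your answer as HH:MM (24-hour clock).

01:00

1 September 2021 is a Wednesday, so the first Sunday is September 5 and the third is September 19.
1 March 2022 is a Tuesday, so the first Monday is March 7.
Daylight saving runs 19 September 2021 – 7 March 2022; September 17, 2021 is outside that window, so Irur Prefecture is on standard time at UTC−08:00.
17:00 local + 8h = 01:00 UTC (rolling into the next day, 18 September 2021).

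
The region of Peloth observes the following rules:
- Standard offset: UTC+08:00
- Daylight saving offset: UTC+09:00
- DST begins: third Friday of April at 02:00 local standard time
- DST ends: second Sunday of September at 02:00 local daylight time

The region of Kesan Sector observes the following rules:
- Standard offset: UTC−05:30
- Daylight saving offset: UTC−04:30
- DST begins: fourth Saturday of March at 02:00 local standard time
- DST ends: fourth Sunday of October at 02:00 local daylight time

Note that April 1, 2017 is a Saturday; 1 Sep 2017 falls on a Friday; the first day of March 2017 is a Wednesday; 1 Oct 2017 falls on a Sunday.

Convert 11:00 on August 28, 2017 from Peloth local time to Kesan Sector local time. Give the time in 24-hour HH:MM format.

21:30

1 April 2017 is a Saturday, so the first Friday is April 7 and the third is April 21.
1 September 2017 is a Friday, so the first Sunday is September 3 and the second is September 10.
August 28, 2017 falls between 21 April and 10 September, so daylight saving is in effect and Peloth is at UTC+09:00.
11:00 Peloth − 9h = 02:00 UTC.
1 March 2017 is a Wednesday, so the first Saturday is March 4 and the fourth is March 25.
1 October 2017 is a Sunday, so the first Sunday is October 1 and the fourth is October 22.
At the standard offset (UTC−05:30), 02:00 UTC − 5h30m = 20:30 Kesan Sector standard time (rolling into the previous day, 27 August 2017).
The standard-time date in Kesan Sector, August 27, 2017, falls between 25 March and 22 October, so daylight saving is in effect and Kesan Sector is at UTC−04:30.
02:00 UTC − 4h30m = 21:30 Kesan Sector (rolling into the previous day, 27 August 2017).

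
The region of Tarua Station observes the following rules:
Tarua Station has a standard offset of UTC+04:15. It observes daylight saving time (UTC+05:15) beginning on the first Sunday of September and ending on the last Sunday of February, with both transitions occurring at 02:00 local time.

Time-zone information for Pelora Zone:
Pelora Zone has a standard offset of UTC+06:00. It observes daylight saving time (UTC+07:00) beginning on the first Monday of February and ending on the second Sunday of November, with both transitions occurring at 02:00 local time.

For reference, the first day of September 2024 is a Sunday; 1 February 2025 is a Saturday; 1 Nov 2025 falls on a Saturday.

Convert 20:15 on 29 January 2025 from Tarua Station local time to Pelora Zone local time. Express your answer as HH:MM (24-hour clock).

21:00

1 September 2024 is a Sunday, so the first Sunday is September 1.
1 February 2025 is a Saturday, so Sundays fall on 2, 9, 16, 23; the last is February 23.
29 January 2025 falls between 1 September 2024 and 23 February 2025, so daylight saving is in effect and Tarua Station is at UTC+05:15.
20:15 Tarua Station − 5h15m = 15:00 UTC.
1 February 2025 is a Saturday, so the first Monday is February 3.
1 November 2025 is a Saturday, so the first Sunday is November 2 and the second is November 9.
At the standard offset (UTC+06:00), 15:00 UTC + 6h = 21:00 Pelora Zone standard time.
Daylight saving runs 3 February – 9 November; the standard-time date in Pelora Zone, 29 January 2025, is outside that window, so Pelora Zone is on standard time at UTC+06:00.
15:00 UTC + 6h = 21:00 Pelora Zone.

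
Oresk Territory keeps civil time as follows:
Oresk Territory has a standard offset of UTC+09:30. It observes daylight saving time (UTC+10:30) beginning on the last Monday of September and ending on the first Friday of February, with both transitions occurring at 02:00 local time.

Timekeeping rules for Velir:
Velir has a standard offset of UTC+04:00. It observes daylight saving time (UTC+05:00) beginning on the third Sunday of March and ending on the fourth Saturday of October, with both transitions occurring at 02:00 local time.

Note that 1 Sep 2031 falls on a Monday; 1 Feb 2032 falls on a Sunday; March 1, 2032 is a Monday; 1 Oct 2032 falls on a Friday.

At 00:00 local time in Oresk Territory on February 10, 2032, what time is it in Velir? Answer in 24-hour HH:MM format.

1 September 2031 is a Monday, so Mondays fall on 1, 8, 15, 22, 29; the last is September 29.
1 February 2032 is a Sunday, so the first Friday is February 6.
February 10, 2032 is outside the daylight-saving period (29 September 2031 – 6 February 2032), so Oresk Territory is on standard time, UTC+09:30.
00:00 Oresk Territory − 9h30m = 14:30 UTC (rolling into the previous day, 9 February 2032).
1 March 2032 is a Monday, so the first Sunday is March 7 and the third is March 21.
1 October 2032 is a Friday, so the first Saturday is October 2 and the fourth is October 23.
At the standard offset (UTC+04:00), 14:30 UTC + 4h = 18:30 Velir standard time.
The standard-time date in Velir, February 9, 2032, does not fall between 21 March and 23 October, so daylight saving is not in effect and Velir is at UTC+04:00.
14:30 UTC + 4h = 18:30 Velir.

18:30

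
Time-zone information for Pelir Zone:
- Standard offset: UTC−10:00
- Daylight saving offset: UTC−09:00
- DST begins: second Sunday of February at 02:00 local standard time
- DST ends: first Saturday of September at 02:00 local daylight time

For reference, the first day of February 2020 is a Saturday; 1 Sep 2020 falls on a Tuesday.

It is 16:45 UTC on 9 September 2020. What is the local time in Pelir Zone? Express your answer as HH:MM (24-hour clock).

06:45

1 February 2020 is a Saturday, so the first Sunday is February 2 and the second is February 9.
1 September 2020 is a Tuesday, so the first Saturday is September 5.
At the standard offset (UTC−10:00), 16:45 UTC − 10h = 06:45 Pelir Zone standard time.
The standard-time date in Pelir Zone, 9 September 2020, is outside the daylight-saving period (9 February – 5 September), so Pelir Zone is on standard time, UTC−10:00.
16:45 UTC − 10h = 06:45 local.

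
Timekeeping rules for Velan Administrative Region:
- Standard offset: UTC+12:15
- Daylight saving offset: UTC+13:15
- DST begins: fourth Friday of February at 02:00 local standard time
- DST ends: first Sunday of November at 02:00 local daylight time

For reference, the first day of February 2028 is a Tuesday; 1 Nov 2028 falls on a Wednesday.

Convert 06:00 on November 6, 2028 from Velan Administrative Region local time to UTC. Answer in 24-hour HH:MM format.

1 February 2028 is a Tuesday, so the first Friday is February 4 and the fourth is February 25.
1 November 2028 is a Wednesday, so the first Sunday is November 5.
November 6, 2028 is outside the daylight-saving period (25 February – 5 November), so Velan Administrative Region is on standard time, UTC+12:15.
06:00 local − 12h15m = 17:45 UTC (rolling into the previous day, 5 November 2028).

17:45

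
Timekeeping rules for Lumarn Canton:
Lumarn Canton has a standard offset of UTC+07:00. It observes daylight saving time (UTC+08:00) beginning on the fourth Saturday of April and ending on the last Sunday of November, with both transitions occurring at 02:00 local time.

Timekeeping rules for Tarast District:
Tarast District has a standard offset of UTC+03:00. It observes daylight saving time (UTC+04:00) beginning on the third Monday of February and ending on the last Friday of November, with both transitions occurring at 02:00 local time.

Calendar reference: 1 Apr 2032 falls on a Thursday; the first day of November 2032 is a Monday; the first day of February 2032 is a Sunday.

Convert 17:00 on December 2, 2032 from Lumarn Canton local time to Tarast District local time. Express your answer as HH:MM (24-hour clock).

13:00

1 April 2032 is a Thursday, so the first Saturday is April 3 and the fourth is April 24.
1 November 2032 is a Monday, so Sundays fall on 7, 14, 21, 28; the last is November 28.
Daylight saving runs 24 April – 28 November; December 2, 2032 is outside that window, so Lumarn Canton is on standard time at UTC+07:00.
17:00 Lumarn Canton − 7h = 10:00 UTC.
1 February 2032 is a Sunday, so the first Monday is February 2 and the third is February 16.
1 November 2032 is a Monday, so Fridays fall on 5, 12, 19, 26; the last is November 26.
At the standard offset (UTC+03:00), 10:00 UTC + 3h = 13:00 Tarast District standard time.
The standard-time date in Tarast District, December 2, 2032, is outside the daylight-saving period (16 February – 26 November), so Tarast District is on standard time, UTC+03:00.
10:00 UTC + 3h = 13:00 Tarast District.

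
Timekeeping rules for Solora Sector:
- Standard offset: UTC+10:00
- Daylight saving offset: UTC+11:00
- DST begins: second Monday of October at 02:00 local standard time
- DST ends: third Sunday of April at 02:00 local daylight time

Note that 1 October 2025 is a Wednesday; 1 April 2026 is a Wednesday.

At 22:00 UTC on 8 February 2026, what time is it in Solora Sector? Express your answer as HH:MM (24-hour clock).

09:00

1 October 2025 is a Wednesday, so the first Monday is October 6 and the second is October 13.
1 April 2026 is a Wednesday, so the first Sunday is April 5 and the third is April 19.
At the standard offset (UTC+10:00), 22:00 UTC + 10h = 08:00 Solora Sector standard time (rolling into the next day, 9 February 2026).
Daylight saving runs 13 October 2025 – 19 April 2026; the standard-time date in Solora Sector, 9 February 2026, is inside that window, so Solora Sector is at UTC+11:00.
22:00 UTC + 11h = 09:00 local (rolling into the next day, 9 February 2026).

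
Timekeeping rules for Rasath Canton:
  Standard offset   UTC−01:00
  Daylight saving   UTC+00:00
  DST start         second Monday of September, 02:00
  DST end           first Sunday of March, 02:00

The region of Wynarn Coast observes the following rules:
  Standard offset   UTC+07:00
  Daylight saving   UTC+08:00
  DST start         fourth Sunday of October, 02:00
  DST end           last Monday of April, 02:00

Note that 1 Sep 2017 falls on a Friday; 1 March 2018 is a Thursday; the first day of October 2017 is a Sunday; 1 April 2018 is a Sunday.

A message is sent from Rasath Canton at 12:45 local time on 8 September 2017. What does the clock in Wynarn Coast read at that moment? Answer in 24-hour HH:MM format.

1 September 2017 is a Friday, so the first Monday is September 4 and the second is September 11.
1 March 2018 is a Thursday, so the first Sunday is March 4.
8 September 2017 does not fall between 11 September 2017 and 4 March 2018, so daylight saving is not in effect and Rasath Canton is at UTC−01:00.
12:45 Rasath Canton + 1h = 13:45 UTC.
1 October 2017 is a Sunday, so the first Sunday is October 1 and the fourth is October 22.
1 April 2018 is a Sunday, so Mondays fall on 2, 9, 16, 23, 30; the last is April 30.
At the standard offset (UTC+07:00), 13:45 UTC + 7h = 20:45 Wynarn Coast standard time.
The standard-time date in Wynarn Coast, 8 September 2017, is outside the daylight-saving period (22 October 2017 – 30 April 2018), so Wynarn Coast is on standard time, UTC+07:00.
13:45 UTC + 7h = 20:45 Wynarn Coast.

20:45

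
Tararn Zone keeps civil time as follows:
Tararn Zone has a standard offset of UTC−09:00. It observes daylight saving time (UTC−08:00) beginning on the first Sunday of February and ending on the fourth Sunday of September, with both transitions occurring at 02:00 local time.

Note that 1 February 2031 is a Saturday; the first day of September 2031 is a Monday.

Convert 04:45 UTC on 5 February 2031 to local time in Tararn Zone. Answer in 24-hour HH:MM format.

20:45

1 February 2031 is a Saturday, so the first Sunday is February 2.
1 September 2031 is a Monday, so the first Sunday is September 7 and the fourth is September 28.
At the standard offset (UTC−09:00), 04:45 UTC − 9h = 19:45 Tararn Zone standard time (rolling into the previous day, 4 February 2031).
Daylight saving runs 2 February – 28 September; the standard-time date in Tararn Zone, 4 February 2031, is inside that window, so Tararn Zone is at UTC−08:00.
04:45 UTC − 8h = 20:45 local (rolling into the previous day, 4 February 2031).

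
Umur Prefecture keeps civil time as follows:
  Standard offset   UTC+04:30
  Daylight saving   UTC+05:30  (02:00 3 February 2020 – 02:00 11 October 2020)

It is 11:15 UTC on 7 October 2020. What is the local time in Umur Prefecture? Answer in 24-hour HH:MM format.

At the standard offset (UTC+04:30), 11:15 UTC + 4h30m = 15:45 Umur Prefecture standard time.
Daylight saving runs 3 February – 11 October; the standard-time date in Umur Prefecture, 7 October 2020, is inside that window, so Umur Prefecture is at UTC+05:30.
11:15 UTC + 5h30m = 16:45 local.

16:45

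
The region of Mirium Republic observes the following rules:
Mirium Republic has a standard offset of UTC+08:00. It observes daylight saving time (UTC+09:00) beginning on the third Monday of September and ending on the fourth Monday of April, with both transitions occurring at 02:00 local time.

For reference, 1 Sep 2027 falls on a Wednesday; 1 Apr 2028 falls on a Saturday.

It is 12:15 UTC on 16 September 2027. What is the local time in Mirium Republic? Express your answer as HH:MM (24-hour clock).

1 September 2027 is a Wednesday, so the first Monday is September 6 and the third is September 20.
1 April 2028 is a Saturday, so the first Monday is April 3 and the fourth is April 24.
At the standard offset (UTC+08:00), 12:15 UTC + 8h = 20:15 Mirium Republic standard time.
The standard-time date in Mirium Republic, 16 September 2027, does not fall between 20 September 2027 and 24 April 2028, so daylight saving is not in effect and Mirium Republic is at UTC+08:00.
12:15 UTC + 8h = 20:15 local.

20:15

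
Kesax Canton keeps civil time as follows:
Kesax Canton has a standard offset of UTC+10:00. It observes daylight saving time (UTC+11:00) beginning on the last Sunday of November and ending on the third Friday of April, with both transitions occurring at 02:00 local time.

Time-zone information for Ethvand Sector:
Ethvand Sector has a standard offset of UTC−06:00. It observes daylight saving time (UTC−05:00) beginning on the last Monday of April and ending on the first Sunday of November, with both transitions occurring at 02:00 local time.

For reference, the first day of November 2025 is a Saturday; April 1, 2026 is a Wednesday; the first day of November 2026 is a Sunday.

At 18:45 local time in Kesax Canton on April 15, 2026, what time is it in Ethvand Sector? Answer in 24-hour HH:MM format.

1 November 2025 is a Saturday, so Sundays fall on 2, 9, 16, 23, 30; the last is November 30.
1 April 2026 is a Wednesday, so the first Friday is April 3 and the third is April 17.
April 15, 2026 lies within the daylight-saving period (30 November 2025 – 17 April 2026), so Kesax Canton is on daylight time, UTC+11:00.
18:45 Kesax Canton − 11h = 07:45 UTC.
1 April 2026 is a Wednesday, so Mondays fall on 6, 13, 20, 27; the last is April 27.
1 November 2026 is a Sunday, so the first Sunday is November 1.
At the standard offset (UTC−06:00), 07:45 UTC − 6h = 01:45 Ethvand Sector standard time.
The standard-time date in Ethvand Sector, April 15, 2026, does not fall between 27 April and 1 November, so daylight saving is not in effect and Ethvand Sector is at UTC−06:00.
07:45 UTC − 6h = 01:45 Ethvand Sector.

01:45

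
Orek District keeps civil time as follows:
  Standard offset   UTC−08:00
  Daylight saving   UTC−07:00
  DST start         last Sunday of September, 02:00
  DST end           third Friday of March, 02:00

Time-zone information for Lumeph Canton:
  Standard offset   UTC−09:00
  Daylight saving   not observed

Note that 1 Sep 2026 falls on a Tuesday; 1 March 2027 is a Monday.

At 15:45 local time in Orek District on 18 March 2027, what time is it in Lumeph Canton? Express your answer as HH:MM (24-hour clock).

1 September 2026 is a Tuesday, so Sundays fall on 6, 13, 20, 27; the last is September 27.
1 March 2027 is a Monday, so the first Friday is March 5 and the third is March 19.
18 March 2027 lies within the daylight-saving period (27 September 2026 – 19 March 2027), so Orek District is on daylight time, UTC−07:00.
15:45 Orek District + 7h = 22:45 UTC.
Lumeph Canton stays on UTC−09:00 all year.
22:45 UTC − 9h = 13:45 Lumeph Canton.

13:45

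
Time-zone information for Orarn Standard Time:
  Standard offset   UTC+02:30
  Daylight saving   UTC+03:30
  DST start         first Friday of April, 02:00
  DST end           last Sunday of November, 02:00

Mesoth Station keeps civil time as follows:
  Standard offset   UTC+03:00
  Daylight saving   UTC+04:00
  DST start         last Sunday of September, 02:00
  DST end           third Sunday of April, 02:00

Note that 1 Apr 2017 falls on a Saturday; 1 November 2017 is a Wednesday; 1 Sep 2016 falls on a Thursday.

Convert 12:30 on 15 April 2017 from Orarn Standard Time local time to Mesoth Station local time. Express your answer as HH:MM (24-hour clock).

1 April 2017 is a Saturday, so the first Friday is April 7.
1 November 2017 is a Wednesday, so Sundays fall on 5, 12, 19, 26; the last is November 26.
15 April 2017 falls between 7 April and 26 November, so daylight saving is in effect and Orarn Standard Time is at UTC+03:30.
12:30 Orarn Standard Time − 3h30m = 09:00 UTC.
1 September 2016 is a Thursday, so Sundays fall on 4, 11, 18, 25; the last is September 25.
1 April 2017 is a Saturday, so the first Sunday is April 2 and the third is April 16.
At the standard offset (UTC+03:00), 09:00 UTC + 3h = 12:00 Mesoth Station standard time.
Daylight saving runs 25 September 2016 – 16 April 2017; the standard-time date in Mesoth Station, 15 April 2017, is inside that window, so Mesoth Station is at UTC+04:00.
09:00 UTC + 4h = 13:00 Mesoth Station.

13:00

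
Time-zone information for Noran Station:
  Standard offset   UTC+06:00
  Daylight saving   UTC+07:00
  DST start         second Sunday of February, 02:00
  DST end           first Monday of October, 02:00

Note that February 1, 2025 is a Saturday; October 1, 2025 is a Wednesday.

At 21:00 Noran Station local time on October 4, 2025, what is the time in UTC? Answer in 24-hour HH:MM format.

1 February 2025 is a Saturday, so the first Sunday is February 2 and the second is February 9.
1 October 2025 is a Wednesday, so the first Monday is October 6.
October 4, 2025 lies within the daylight-saving period (9 February – 6 October), so Noran Station is on daylight time, UTC+07:00.
21:00 local − 7h = 14:00 UTC.

14:00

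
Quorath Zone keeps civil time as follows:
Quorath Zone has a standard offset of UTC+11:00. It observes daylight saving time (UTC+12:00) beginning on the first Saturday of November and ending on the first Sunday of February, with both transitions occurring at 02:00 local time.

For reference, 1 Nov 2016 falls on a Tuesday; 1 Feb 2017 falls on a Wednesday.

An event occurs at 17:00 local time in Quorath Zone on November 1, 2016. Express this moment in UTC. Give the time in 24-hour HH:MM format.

1 November 2016 is a Tuesday, so the first Saturday is November 5.
1 February 2017 is a Wednesday, so the first Sunday is February 5.
Daylight saving runs 5 November 2016 – 5 February 2017; November 1, 2016 is outside that window, so Quorath Zone is on standard time at UTC+11:00.
17:00 local − 11h = 06:00 UTC.

06:00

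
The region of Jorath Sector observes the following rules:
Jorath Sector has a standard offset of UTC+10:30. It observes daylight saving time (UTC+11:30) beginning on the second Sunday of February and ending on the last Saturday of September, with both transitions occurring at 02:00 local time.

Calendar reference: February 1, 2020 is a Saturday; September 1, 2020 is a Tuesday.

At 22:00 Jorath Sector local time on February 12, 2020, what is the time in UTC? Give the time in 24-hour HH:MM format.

10:30

1 February 2020 is a Saturday, so the first Sunday is February 2 and the second is February 9.
1 September 2020 is a Tuesday, so Saturdays fall on 5, 12, 19, 26; the last is September 26.
February 12, 2020 falls between 9 February and 26 September, so daylight saving is in effect and Jorath Sector is at UTC+11:30.
22:00 local − 11h30m = 10:30 UTC.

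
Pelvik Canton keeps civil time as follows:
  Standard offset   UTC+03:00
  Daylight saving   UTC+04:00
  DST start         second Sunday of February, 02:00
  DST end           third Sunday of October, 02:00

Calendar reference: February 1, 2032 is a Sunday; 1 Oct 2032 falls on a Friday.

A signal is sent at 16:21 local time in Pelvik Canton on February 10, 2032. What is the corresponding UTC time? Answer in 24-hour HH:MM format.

12:21

1 February 2032 is a Sunday, so the first Sunday is February 1 and the second is February 8.
1 October 2032 is a Friday, so the first Sunday is October 3 and the third is October 17.
February 10, 2032 lies within the daylight-saving period (8 February – 17 October), so Pelvik Canton is on daylight time, UTC+04:00.
16:21 local − 4h = 12:21 UTC.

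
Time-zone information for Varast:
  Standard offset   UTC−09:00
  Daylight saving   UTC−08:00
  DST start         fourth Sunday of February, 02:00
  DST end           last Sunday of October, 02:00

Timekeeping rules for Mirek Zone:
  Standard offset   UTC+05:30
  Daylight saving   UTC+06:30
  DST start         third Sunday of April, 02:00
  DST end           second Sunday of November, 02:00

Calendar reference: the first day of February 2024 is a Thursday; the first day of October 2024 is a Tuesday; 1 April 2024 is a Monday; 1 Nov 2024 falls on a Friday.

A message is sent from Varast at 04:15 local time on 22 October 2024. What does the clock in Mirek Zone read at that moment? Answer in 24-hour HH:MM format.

1 February 2024 is a Thursday, so the first Sunday is February 4 and the fourth is February 25.
1 October 2024 is a Tuesday, so Sundays fall on 6, 13, 20, 27; the last is October 27.
22 October 2024 falls between 25 February and 27 October, so daylight saving is in effect and Varast is at UTC−08:00.
04:15 Varast + 8h = 12:15 UTC.
1 April 2024 is a Monday, so the first Sunday is April 7 and the third is April 21.
1 November 2024 is a Friday, so the first Sunday is November 3 and the second is November 10.
At the standard offset (UTC+05:30), 12:15 UTC + 5h30m = 17:45 Mirek Zone standard time.
Daylight saving runs 21 April – 10 November; the standard-time date in Mirek Zone, 22 October 2024, is inside that window, so Mirek Zone is at UTC+06:30.
12:15 UTC + 6h30m = 18:45 Mirek Zone.

18:45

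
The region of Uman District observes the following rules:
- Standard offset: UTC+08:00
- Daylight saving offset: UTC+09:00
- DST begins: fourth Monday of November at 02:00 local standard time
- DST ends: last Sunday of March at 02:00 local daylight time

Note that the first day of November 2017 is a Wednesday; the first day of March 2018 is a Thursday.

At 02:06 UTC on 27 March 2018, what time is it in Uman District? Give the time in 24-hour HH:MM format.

1 November 2017 is a Wednesday, so the first Monday is November 6 and the fourth is November 27.
1 March 2018 is a Thursday, so Sundays fall on 4, 11, 18, 25; the last is March 25.
At the standard offset (UTC+08:00), 02:06 UTC + 8h = 10:06 Uman District standard time.
The standard-time date in Uman District, 27 March 2018, does not fall between 27 November 2017 and 25 March 2018, so daylight saving is not in effect and Uman District is at UTC+08:00.
02:06 UTC + 8h = 10:06 local.

10:06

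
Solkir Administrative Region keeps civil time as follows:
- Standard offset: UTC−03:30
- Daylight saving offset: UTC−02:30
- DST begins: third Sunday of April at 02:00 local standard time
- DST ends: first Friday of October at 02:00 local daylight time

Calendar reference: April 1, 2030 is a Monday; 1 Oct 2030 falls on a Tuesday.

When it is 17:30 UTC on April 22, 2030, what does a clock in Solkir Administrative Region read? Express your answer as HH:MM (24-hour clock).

15:00

1 April 2030 is a Monday, so the first Sunday is April 7 and the third is April 21.
1 October 2030 is a Tuesday, so the first Friday is October 4.
At the standard offset (UTC−03:30), 17:30 UTC − 3h30m = 14:00 Solkir Administrative Region standard time.
Daylight saving runs 21 April – 4 October; the standard-time date in Solkir Administrative Region, April 22, 2030, is inside that window, so Solkir Administrative Region is at UTC−02:30.
17:30 UTC − 2h30m = 15:00 local.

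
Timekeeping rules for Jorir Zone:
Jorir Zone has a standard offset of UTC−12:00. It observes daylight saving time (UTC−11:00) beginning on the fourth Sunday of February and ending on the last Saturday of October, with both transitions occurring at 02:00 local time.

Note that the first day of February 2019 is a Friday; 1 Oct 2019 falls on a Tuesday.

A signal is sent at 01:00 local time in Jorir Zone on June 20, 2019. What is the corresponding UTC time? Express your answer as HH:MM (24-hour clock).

12:00

1 February 2019 is a Friday, so the first Sunday is February 3 and the fourth is February 24.
1 October 2019 is a Tuesday, so Saturdays fall on 5, 12, 19, 26; the last is October 26.
June 20, 2019 lies within the daylight-saving period (24 February – 26 October), so Jorir Zone is on daylight time, UTC−11:00.
01:00 local + 11h = 12:00 UTC.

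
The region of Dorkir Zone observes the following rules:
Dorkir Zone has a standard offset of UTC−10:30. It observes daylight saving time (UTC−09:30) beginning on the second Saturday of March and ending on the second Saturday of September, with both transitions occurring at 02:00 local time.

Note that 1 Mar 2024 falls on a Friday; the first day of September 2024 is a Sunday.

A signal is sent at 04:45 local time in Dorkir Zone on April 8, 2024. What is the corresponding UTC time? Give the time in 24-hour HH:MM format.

14:15

1 March 2024 is a Friday, so the first Saturday is March 2 and the second is March 9.
1 September 2024 is a Sunday, so the first Saturday is September 7 and the second is September 14.
April 8, 2024 lies within the daylight-saving period (9 March – 14 September), so Dorkir Zone is on daylight time, UTC−09:30.
04:45 local + 9h30m = 14:15 UTC.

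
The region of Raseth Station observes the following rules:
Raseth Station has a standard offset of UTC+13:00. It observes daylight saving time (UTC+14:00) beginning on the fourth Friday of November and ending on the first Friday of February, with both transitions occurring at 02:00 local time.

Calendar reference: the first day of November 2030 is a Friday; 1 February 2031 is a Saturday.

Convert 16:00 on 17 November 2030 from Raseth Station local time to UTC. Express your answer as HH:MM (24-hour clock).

03:00

1 November 2030 is a Friday, so the first Friday is November 1 and the fourth is November 22.
1 February 2031 is a Saturday, so the first Friday is February 7.
17 November 2030 does not fall between 22 November 2030 and 7 February 2031, so daylight saving is not in effect and Raseth Station is at UTC+13:00.
16:00 local − 13h = 03:00 UTC.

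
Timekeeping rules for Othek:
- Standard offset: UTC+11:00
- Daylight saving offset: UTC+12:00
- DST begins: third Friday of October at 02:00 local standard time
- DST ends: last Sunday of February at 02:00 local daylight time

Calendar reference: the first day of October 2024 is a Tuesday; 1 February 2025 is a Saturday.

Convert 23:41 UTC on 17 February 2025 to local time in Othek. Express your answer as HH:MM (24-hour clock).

11:41

1 October 2024 is a Tuesday, so the first Friday is October 4 and the third is October 18.
1 February 2025 is a Saturday, so Sundays fall on 2, 9, 16, 23; the last is February 23.
At the standard offset (UTC+11:00), 23:41 UTC + 11h = 10:41 Othek standard time (rolling into the next day, 18 February 2025).
The standard-time date in Othek, 18 February 2025, falls between 18 October 2024 and 23 February 2025, so daylight saving is in effect and Othek is at UTC+12:00.
23:41 UTC + 12h = 11:41 local (rolling into the next day, 18 February 2025).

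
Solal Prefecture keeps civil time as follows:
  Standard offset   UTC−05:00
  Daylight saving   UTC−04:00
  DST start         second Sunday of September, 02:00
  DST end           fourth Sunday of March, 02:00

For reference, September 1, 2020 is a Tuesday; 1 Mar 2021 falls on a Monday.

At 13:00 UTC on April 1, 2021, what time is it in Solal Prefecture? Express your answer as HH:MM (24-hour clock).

1 September 2020 is a Tuesday, so the first Sunday is September 6 and the second is September 13.
1 March 2021 is a Monday, so the first Sunday is March 7 and the fourth is March 28.
At the standard offset (UTC−05:00), 13:00 UTC − 5h = 08:00 Solal Prefecture standard time.
The standard-time date in Solal Prefecture, April 1, 2021, is outside the daylight-saving period (13 September 2020 – 28 March 2021), so Solal Prefecture is on standard time, UTC−05:00.
13:00 UTC − 5h = 08:00 local.

08:00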